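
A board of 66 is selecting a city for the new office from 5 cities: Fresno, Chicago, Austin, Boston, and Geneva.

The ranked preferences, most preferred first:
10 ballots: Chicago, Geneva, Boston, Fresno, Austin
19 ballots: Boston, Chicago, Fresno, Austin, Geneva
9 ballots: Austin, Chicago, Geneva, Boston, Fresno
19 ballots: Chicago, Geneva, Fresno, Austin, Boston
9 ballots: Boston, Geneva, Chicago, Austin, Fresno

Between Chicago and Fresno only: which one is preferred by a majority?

Chicago

Chicago is ranked above Fresno on 66 ballots; Fresno above Chicago on 0.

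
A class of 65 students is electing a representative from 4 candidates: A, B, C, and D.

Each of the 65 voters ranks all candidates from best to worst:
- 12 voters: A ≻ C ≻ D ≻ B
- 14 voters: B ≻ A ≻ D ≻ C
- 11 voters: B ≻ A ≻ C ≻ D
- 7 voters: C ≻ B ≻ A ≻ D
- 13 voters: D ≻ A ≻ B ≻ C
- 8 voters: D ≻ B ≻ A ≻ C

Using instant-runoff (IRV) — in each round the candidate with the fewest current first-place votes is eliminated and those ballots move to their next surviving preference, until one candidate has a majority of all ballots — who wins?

Round 1: A 12, B 25, C 7, D 21. C eliminated.
Round 2: A 12, B 32, D 21. A eliminated.
Round 3: B 32, D 33. D has a majority (≥33).

D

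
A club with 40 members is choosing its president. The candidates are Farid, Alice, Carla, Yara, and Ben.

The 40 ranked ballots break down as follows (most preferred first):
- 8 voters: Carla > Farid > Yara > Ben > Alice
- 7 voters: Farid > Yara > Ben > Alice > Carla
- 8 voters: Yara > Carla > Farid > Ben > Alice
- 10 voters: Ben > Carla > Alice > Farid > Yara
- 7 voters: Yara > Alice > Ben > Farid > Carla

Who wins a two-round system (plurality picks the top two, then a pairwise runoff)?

Round 1 first-place votes: Farid 7, Alice 0, Carla 8, Yara 15, Ben 10. Yara and Ben advance.
Runoff: Yara is ranked above Ben on 30 ballots, Ben above Yara on 10.

Yara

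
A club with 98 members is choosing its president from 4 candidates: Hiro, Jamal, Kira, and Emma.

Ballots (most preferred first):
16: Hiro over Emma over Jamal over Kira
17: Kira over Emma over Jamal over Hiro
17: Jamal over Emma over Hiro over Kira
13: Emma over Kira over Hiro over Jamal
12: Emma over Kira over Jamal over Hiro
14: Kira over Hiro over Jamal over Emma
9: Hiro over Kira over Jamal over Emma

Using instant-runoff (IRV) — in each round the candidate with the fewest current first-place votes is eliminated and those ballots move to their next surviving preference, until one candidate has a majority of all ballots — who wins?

Emma

Round 1: Hiro 25, Jamal 17, Kira 31, Emma 25. Jamal eliminated.
Round 2: Hiro 25, Kira 31, Emma 42. Hiro eliminated.
Round 3: Kira 40, Emma 58. Emma has a majority (≥50).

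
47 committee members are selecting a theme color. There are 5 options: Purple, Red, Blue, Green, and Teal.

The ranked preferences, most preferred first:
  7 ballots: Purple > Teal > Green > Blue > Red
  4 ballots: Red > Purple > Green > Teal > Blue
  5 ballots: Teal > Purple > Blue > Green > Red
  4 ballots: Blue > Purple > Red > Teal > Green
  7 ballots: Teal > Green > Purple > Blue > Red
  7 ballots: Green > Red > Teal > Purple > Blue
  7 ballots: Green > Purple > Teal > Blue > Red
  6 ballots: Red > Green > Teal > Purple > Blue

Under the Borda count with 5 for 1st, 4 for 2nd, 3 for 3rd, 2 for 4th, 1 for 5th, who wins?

Green

Purple: 7×5 + 4×4 + 5×4 + 4×4 + 7×3 + 7×2 + 7×4 + 6×2 = 162
Red: 7×1 + 4×5 + 5×1 + 4×3 + 7×1 + 7×4 + 7×1 + 6×5 = 116
Blue: 7×2 + 4×1 + 5×3 + 4×5 + 7×2 + 7×1 + 7×2 + 6×1 = 94
Green: 7×3 + 4×3 + 5×2 + 4×1 + 7×4 + 7×5 + 7×5 + 6×4 = 169
Teal: 7×4 + 4×2 + 5×5 + 4×2 + 7×5 + 7×3 + 7×3 + 6×3 = 164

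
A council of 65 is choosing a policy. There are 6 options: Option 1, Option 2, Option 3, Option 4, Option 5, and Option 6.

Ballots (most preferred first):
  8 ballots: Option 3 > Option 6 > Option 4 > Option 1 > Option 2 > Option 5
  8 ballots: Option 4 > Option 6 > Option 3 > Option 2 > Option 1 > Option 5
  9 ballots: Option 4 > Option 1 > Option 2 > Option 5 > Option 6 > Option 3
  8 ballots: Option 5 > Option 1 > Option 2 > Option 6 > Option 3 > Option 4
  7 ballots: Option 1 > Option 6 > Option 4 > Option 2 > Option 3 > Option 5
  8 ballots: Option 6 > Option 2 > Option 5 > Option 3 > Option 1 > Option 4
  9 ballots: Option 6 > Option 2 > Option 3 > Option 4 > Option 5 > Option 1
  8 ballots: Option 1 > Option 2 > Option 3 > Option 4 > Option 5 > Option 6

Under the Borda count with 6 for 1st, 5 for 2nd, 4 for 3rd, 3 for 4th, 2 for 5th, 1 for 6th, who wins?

Option 1: 8×3 + 8×2 + 9×5 + 8×5 + 7×6 + 8×2 + 9×1 + 8×6 = 240
Option 2: 8×2 + 8×3 + 9×4 + 8×4 + 7×3 + 8×5 + 9×5 + 8×5 = 254
Option 3: 8×6 + 8×4 + 9×1 + 8×2 + 7×2 + 8×3 + 9×4 + 8×4 = 211
Option 4: 8×4 + 8×6 + 9×6 + 8×1 + 7×4 + 8×1 + 9×3 + 8×3 = 229
Option 5: 8×1 + 8×1 + 9×3 + 8×6 + 7×1 + 8×4 + 9×2 + 8×2 = 164
Option 6: 8×5 + 8×5 + 9×2 + 8×3 + 7×5 + 8×6 + 9×6 + 8×1 = 267

Option 6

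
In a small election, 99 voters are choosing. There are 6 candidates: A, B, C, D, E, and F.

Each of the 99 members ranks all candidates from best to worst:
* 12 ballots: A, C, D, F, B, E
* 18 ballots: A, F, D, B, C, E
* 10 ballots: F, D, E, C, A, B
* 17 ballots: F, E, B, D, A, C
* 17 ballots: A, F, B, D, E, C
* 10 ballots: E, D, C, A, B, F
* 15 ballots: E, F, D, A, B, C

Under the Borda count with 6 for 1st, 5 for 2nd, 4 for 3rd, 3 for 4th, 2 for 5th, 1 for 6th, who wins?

F

A: 12×6 + 18×6 + 10×2 + 17×2 + 17×6 + 10×3 + 15×3 = 411
B: 12×2 + 18×3 + 10×1 + 17×4 + 17×4 + 10×2 + 15×2 = 274
C: 12×5 + 18×2 + 10×3 + 17×1 + 17×1 + 10×4 + 15×1 = 215
D: 12×4 + 18×4 + 10×5 + 17×3 + 17×3 + 10×5 + 15×4 = 382
E: 12×1 + 18×1 + 10×4 + 17×5 + 17×2 + 10×6 + 15×6 = 339
F: 12×3 + 18×5 + 10×6 + 17×6 + 17×5 + 10×1 + 15×5 = 458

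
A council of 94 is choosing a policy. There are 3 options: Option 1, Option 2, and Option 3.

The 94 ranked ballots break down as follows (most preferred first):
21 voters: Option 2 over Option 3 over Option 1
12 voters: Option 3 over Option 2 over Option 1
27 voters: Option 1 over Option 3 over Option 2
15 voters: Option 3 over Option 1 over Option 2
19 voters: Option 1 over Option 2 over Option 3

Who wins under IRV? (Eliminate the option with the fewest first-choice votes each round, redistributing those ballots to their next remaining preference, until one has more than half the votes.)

Round 1: Option 1 46, Option 2 21, Option 3 27. Option 2 eliminated.
Round 2: Option 1 46, Option 3 48. Option 3 has a majority (≥48).

Option 3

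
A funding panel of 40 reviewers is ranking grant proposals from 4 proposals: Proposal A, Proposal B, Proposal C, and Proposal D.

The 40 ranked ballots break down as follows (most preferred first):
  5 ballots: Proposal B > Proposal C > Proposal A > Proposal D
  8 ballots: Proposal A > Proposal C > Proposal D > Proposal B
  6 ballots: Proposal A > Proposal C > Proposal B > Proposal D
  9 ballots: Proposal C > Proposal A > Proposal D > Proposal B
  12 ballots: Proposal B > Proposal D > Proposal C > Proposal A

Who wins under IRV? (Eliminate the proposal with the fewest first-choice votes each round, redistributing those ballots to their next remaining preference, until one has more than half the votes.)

Proposal A

Round 1: Proposal A 14, Proposal B 17, Proposal C 9, Proposal D 0. Proposal D eliminated.
Round 2: Proposal A 14, Proposal B 17, Proposal C 9. Proposal C eliminated.
Round 3: Proposal A 23, Proposal B 17. Proposal A has a majority (≥21).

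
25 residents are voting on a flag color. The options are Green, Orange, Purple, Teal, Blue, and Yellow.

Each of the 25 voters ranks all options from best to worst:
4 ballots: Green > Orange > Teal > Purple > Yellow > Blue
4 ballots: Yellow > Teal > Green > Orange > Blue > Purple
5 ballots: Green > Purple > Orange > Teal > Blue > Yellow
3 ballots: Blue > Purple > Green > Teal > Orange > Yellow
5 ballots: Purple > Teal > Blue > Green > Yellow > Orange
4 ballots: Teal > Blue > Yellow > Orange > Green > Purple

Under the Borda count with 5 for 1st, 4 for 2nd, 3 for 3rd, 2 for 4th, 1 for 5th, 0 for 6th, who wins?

Teal

Green: 4×5 + 4×3 + 5×5 + 3×3 + 5×2 + 4×1 = 80
Orange: 4×4 + 4×2 + 5×3 + 3×1 + 5×0 + 4×2 = 50
Purple: 4×2 + 4×0 + 5×4 + 3×4 + 5×5 + 4×0 = 65
Teal: 4×3 + 4×4 + 5×2 + 3×2 + 5×4 + 4×5 = 84
Blue: 4×0 + 4×1 + 5×1 + 3×5 + 5×3 + 4×4 = 55
Yellow: 4×1 + 4×5 + 5×0 + 3×0 + 5×1 + 4×3 = 41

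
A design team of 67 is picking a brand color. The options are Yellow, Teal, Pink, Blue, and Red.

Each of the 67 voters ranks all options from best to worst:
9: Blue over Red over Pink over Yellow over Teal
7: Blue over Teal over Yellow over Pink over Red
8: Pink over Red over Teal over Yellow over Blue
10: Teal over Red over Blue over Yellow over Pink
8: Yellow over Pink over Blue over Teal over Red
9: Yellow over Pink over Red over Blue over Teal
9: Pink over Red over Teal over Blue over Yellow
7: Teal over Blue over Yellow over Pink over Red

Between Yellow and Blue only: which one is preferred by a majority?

Yellow is ranked above Blue on 25 ballots; Blue above Yellow on 42.

Blue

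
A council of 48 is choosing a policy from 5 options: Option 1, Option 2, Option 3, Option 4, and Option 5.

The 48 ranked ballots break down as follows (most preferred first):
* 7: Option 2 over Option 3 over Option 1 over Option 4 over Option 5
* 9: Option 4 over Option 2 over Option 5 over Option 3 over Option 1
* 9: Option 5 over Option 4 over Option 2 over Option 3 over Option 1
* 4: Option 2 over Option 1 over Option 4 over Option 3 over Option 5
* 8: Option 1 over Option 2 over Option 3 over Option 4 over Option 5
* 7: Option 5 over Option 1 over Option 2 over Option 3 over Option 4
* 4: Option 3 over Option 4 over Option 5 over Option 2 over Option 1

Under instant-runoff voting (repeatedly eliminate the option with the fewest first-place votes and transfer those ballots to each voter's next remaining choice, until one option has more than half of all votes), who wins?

Round 1: Option 1 8, Option 2 11, Option 3 4, Option 4 9, Option 5 16. Option 3 eliminated.
Round 2: Option 1 8, Option 2 11, Option 4 13, Option 5 16. Option 1 eliminated.
Round 3: Option 2 19, Option 4 13, Option 5 16. Option 4 eliminated.
Round 4: Option 2 28, Option 5 20. Option 2 has a majority (≥25).

Option 2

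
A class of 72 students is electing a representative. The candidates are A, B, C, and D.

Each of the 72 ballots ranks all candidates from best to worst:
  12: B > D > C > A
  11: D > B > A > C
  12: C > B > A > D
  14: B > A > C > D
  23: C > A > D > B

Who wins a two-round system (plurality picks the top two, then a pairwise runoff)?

B

Round 1 first-place votes: A 0, B 26, C 35, D 11. C and B advance.
Runoff: C is ranked above B on 35 ballots, B above C on 37.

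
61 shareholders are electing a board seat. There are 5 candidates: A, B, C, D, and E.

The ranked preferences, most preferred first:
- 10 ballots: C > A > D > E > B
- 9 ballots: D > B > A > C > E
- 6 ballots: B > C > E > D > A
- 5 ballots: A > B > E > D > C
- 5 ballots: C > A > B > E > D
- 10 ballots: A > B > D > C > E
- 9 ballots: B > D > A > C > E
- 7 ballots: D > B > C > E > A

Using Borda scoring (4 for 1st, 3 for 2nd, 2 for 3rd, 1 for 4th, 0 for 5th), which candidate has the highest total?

A: 10×3 + 9×2 + 6×0 + 5×4 + 5×3 + 10×4 + 9×2 + 7×0 = 141
B: 10×0 + 9×3 + 6×4 + 5×3 + 5×2 + 10×3 + 9×4 + 7×3 = 163
C: 10×4 + 9×1 + 6×3 + 5×0 + 5×4 + 10×1 + 9×1 + 7×2 = 120
D: 10×2 + 9×4 + 6×1 + 5×1 + 5×0 + 10×2 + 9×3 + 7×4 = 142
E: 10×1 + 9×0 + 6×2 + 5×2 + 5×1 + 10×0 + 9×0 + 7×1 = 44

B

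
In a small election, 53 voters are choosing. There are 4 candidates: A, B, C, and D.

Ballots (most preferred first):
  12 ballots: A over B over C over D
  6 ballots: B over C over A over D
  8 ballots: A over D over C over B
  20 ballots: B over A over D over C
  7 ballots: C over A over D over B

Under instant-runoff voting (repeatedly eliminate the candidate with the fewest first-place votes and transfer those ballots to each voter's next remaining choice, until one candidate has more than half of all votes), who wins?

Round 1: A 20, B 26, C 7, D 0. D eliminated.
Round 2: A 20, B 26, C 7. C eliminated.
Round 3: A 27, B 26. A has a majority (≥27).

A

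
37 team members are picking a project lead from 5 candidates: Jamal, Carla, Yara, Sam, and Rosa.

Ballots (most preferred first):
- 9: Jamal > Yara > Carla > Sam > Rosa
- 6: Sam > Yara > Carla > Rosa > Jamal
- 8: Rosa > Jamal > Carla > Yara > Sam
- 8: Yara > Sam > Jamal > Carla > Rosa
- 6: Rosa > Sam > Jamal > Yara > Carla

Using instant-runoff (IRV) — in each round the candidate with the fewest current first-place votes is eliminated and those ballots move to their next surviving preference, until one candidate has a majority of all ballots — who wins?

Yara

Round 1: Jamal 9, Carla 0, Yara 8, Sam 6, Rosa 14. Carla eliminated.
Round 2: Jamal 9, Yara 8, Sam 6, Rosa 14. Sam eliminated.
Round 3: Jamal 9, Yara 14, Rosa 14. Jamal eliminated.
Round 4: Yara 23, Rosa 14. Yara has a majority (≥19).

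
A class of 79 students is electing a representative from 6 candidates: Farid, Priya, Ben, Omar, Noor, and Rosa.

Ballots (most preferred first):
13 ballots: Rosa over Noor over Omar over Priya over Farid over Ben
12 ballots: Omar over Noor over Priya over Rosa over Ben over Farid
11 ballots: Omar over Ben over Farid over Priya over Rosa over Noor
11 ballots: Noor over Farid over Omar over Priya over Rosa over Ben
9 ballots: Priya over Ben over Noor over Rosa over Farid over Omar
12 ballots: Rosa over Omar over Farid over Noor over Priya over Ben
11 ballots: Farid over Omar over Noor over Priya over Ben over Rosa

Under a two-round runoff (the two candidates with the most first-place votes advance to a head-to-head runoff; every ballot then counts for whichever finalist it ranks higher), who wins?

Round 1 first-place votes: Farid 11, Priya 9, Ben 0, Omar 23, Noor 11, Rosa 25. Rosa and Omar advance.
Runoff: Rosa is ranked above Omar on 34 ballots, Omar above Rosa on 45.

Omar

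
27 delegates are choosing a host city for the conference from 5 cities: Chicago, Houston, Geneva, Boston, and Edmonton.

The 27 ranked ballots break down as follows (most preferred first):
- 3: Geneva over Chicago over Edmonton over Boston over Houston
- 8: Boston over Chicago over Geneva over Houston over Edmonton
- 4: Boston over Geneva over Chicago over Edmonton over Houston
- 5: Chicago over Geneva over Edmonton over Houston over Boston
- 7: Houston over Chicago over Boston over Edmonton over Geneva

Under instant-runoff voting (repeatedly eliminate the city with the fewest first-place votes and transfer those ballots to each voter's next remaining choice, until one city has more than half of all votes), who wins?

Round 1: Chicago 5, Houston 7, Geneva 3, Boston 12, Edmonton 0. Edmonton eliminated.
Round 2: Chicago 5, Houston 7, Geneva 3, Boston 12. Geneva eliminated.
Round 3: Chicago 8, Houston 7, Boston 12. Houston eliminated.
Round 4: Chicago 15, Boston 12. Chicago has a majority (≥14).

Chicago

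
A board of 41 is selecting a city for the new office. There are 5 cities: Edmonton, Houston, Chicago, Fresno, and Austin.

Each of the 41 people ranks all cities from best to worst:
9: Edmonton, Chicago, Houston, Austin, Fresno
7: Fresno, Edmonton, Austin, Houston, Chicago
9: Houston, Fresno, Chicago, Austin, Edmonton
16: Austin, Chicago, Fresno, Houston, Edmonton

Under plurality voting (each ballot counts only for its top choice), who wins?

First-place votes: Edmonton 9, Houston 9, Chicago 0, Fresno 7, Austin 16.

Austin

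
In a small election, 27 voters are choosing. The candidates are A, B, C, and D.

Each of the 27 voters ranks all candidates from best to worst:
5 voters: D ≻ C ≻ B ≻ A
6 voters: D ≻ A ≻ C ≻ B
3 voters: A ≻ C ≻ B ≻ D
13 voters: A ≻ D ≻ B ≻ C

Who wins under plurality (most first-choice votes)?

A

First-place votes: A 16, B 0, C 0, D 11.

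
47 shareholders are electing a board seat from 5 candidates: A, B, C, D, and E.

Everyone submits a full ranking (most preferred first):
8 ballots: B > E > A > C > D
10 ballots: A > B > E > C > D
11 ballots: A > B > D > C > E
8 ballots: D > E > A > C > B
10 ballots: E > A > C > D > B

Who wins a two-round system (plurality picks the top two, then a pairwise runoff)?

Round 1 first-place votes: A 21, B 8, C 0, D 8, E 10. A and E advance.
Runoff: A is ranked above E on 21 ballots, E above A on 26.

E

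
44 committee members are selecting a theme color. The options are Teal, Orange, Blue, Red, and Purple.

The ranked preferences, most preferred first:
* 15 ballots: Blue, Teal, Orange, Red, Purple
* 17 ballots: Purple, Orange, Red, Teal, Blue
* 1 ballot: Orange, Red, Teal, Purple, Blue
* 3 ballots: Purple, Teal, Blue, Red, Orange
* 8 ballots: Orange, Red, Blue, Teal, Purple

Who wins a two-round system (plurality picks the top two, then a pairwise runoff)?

Blue

Round 1 first-place votes: Teal 0, Orange 9, Blue 15, Red 0, Purple 20. Purple and Blue advance.
Runoff: Purple is ranked above Blue on 21 ballots, Blue above Purple on 23.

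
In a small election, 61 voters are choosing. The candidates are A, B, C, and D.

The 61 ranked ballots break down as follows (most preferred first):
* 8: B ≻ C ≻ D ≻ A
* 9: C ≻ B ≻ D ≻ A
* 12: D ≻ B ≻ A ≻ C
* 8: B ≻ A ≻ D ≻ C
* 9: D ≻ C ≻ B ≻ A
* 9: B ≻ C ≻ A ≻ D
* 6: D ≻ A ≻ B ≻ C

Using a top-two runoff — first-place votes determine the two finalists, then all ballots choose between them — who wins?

Round 1 first-place votes: A 0, B 25, C 9, D 27. D and B advance.
Runoff: D is ranked above B on 27 ballots, B above D on 34.

B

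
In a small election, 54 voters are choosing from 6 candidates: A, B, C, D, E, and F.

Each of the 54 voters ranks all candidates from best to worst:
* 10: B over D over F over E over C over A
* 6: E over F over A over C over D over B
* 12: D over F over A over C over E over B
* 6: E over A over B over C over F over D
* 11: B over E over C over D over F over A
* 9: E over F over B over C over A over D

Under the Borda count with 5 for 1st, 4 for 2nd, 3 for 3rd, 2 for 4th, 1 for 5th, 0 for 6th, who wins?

E

A: 10×0 + 6×3 + 12×3 + 6×4 + 11×0 + 9×1 = 87
B: 10×5 + 6×0 + 12×0 + 6×3 + 11×5 + 9×3 = 150
C: 10×1 + 6×2 + 12×2 + 6×2 + 11×3 + 9×2 = 109
D: 10×4 + 6×1 + 12×5 + 6×0 + 11×2 + 9×0 = 128
E: 10×2 + 6×5 + 12×1 + 6×5 + 11×4 + 9×5 = 181
F: 10×3 + 6×4 + 12×4 + 6×1 + 11×1 + 9×4 = 155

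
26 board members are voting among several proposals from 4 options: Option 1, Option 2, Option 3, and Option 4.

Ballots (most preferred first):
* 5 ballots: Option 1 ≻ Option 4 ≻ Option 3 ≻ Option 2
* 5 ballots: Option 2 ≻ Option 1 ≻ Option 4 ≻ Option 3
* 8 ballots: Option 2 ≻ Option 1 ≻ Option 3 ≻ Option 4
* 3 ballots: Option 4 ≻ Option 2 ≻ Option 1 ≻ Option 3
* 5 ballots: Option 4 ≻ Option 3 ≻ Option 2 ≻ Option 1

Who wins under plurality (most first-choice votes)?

Option 2

First-place votes: Option 1 5, Option 2 13, Option 3 0, Option 4 8.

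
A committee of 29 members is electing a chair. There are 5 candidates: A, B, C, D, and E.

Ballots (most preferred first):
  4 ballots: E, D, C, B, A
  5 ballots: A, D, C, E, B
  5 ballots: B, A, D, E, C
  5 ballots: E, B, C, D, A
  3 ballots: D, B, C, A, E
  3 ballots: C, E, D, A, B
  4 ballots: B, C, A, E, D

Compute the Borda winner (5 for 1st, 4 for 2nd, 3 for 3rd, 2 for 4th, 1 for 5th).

A: 4×1 + 5×5 + 5×4 + 5×1 + 3×2 + 3×2 + 4×3 = 78
B: 4×2 + 5×1 + 5×5 + 5×4 + 3×4 + 3×1 + 4×5 = 93
C: 4×3 + 5×3 + 5×1 + 5×3 + 3×3 + 3×5 + 4×4 = 87
D: 4×4 + 5×4 + 5×3 + 5×2 + 3×5 + 3×3 + 4×1 = 89
E: 4×5 + 5×2 + 5×2 + 5×5 + 3×1 + 3×4 + 4×2 = 88

B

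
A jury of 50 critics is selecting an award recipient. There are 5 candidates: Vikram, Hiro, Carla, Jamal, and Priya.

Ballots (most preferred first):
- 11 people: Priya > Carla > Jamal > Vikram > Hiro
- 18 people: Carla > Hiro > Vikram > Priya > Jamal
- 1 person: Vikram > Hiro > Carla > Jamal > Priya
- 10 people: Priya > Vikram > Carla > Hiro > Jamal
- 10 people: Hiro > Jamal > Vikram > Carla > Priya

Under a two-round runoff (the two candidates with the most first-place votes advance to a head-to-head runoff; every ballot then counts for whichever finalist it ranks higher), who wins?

Round 1 first-place votes: Vikram 1, Hiro 10, Carla 18, Jamal 0, Priya 21. Priya and Carla advance.
Runoff: Priya is ranked above Carla on 21 ballots, Carla above Priya on 29.

Carla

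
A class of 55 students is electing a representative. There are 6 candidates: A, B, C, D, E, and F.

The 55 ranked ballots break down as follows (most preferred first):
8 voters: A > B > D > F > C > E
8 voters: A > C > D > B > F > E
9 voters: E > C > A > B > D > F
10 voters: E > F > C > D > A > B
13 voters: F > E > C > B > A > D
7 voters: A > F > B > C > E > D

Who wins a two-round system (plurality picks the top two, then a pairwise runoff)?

E

Round 1 first-place votes: A 23, B 0, C 0, D 0, E 19, F 13. A and E advance.
Runoff: A is ranked above E on 23 ballots, E above A on 32.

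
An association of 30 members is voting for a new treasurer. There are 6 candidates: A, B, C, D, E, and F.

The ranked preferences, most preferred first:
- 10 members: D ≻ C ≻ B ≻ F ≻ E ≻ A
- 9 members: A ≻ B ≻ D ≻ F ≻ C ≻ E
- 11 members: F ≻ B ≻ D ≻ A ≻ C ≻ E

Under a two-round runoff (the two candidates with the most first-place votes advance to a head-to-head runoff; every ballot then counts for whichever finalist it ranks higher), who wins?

Round 1 first-place votes: A 9, B 0, C 0, D 10, E 0, F 11. F and D advance.
Runoff: F is ranked above D on 11 ballots, D above F on 19.

D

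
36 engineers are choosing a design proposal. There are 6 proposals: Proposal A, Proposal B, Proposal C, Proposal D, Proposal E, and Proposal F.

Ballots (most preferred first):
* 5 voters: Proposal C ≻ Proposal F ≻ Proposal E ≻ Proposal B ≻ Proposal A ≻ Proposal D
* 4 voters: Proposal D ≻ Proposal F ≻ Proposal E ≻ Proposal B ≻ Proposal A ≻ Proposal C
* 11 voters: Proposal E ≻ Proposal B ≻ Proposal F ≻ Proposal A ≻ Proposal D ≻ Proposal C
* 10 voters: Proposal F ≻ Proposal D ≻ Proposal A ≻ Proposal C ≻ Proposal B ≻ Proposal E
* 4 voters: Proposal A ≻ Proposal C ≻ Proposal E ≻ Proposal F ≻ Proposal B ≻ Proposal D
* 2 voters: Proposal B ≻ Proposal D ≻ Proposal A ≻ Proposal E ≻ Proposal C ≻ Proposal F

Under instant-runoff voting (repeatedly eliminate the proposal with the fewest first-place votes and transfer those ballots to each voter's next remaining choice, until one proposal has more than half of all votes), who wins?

Round 1: Proposal A 4, Proposal B 2, Proposal C 5, Proposal D 4, Proposal E 11, Proposal F 10. Proposal B eliminated.
Round 2: Proposal A 4, Proposal C 5, Proposal D 6, Proposal E 11, Proposal F 10. Proposal A eliminated.
Round 3: Proposal C 9, Proposal D 6, Proposal E 11, Proposal F 10. Proposal D eliminated.
Round 4: Proposal C 9, Proposal E 13, Proposal F 14. Proposal C eliminated.
Round 5: Proposal E 17, Proposal F 19. Proposal F has a majority (≥19).

Proposal F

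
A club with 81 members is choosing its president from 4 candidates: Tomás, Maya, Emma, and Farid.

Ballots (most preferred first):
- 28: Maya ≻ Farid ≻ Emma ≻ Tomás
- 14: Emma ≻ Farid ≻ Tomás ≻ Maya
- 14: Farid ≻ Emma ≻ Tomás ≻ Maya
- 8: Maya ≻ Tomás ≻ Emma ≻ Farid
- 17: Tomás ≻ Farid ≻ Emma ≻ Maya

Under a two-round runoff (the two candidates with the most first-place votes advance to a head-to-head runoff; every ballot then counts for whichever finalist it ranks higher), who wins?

Tomás

Round 1 first-place votes: Tomás 17, Maya 36, Emma 14, Farid 14. Maya and Tomás advance.
Runoff: Maya is ranked above Tomás on 36 ballots, Tomás above Maya on 45.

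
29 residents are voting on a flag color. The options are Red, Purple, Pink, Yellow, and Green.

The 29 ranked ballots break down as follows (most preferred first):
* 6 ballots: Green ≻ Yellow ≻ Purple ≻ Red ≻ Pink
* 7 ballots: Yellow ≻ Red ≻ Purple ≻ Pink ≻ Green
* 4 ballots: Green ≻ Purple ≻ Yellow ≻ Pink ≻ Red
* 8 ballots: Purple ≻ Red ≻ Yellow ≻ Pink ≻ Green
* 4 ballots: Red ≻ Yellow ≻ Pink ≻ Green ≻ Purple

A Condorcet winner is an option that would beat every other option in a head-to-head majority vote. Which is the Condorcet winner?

Yellow vs Red: 17–12
Yellow vs Purple: 17–12
Yellow vs Pink: 29–0
Yellow vs Green: 19–10
Yellow beats every other option.

Yellow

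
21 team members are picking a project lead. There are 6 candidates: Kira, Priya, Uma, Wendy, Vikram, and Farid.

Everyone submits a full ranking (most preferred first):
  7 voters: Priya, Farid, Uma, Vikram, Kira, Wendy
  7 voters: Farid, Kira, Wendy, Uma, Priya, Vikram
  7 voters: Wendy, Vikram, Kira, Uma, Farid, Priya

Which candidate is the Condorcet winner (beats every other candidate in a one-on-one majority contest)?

Farid

Farid vs Kira: 14–7
Farid vs Priya: 14–7
Farid vs Uma: 14–7
Farid vs Wendy: 14–7
Farid vs Vikram: 14–7
Farid beats every other candidate.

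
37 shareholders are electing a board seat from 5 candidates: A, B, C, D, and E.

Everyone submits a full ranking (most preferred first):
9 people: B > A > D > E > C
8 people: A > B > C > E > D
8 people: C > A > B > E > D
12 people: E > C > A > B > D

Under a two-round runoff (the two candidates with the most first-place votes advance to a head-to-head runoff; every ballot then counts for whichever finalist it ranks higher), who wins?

B

Round 1 first-place votes: A 8, B 9, C 8, D 0, E 12. E and B advance.
Runoff: E is ranked above B on 12 ballots, B above E on 25.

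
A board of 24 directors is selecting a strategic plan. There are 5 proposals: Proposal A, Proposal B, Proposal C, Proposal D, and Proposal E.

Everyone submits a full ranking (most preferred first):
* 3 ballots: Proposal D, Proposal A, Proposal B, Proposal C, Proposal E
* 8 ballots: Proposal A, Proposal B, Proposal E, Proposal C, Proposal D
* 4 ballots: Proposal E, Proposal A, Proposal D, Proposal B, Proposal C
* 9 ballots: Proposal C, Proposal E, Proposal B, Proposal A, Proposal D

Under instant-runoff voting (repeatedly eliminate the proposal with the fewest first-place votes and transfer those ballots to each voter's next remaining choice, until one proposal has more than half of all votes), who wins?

Round 1: Proposal A 8, Proposal B 0, Proposal C 9, Proposal D 3, Proposal E 4. Proposal B eliminated.
Round 2: Proposal A 8, Proposal C 9, Proposal D 3, Proposal E 4. Proposal D eliminated.
Round 3: Proposal A 11, Proposal C 9, Proposal E 4. Proposal E eliminated.
Round 4: Proposal A 15, Proposal C 9. Proposal A has a majority (≥13).

Proposal A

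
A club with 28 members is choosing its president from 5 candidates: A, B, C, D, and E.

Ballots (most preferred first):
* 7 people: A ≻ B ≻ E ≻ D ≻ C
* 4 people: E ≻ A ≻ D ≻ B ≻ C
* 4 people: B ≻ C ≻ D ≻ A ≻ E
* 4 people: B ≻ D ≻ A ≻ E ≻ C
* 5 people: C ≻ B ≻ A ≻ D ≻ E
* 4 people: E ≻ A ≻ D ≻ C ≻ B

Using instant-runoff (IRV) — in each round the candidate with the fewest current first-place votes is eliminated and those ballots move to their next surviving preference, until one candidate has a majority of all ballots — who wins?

B

Round 1: A 7, B 8, C 5, D 0, E 8. D eliminated.
Round 2: A 7, B 8, C 5, E 8. C eliminated.
Round 3: A 7, B 13, E 8. A eliminated.
Round 4: B 20, E 8. B has a majority (≥15).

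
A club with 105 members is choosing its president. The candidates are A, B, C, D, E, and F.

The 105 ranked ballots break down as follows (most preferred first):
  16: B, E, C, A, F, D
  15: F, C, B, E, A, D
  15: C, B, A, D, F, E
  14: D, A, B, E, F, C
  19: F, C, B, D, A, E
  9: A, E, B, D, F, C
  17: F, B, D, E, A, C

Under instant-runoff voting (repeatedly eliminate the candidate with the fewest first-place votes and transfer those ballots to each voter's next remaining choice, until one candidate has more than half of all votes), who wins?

B

Round 1: A 9, B 16, C 15, D 14, E 0, F 51. E eliminated.
Round 2: A 9, B 16, C 15, D 14, F 51. A eliminated.
Round 3: B 25, C 15, D 14, F 51. D eliminated.
Round 4: B 39, C 15, F 51. C eliminated.
Round 5: B 54, F 51. B has a majority (≥53).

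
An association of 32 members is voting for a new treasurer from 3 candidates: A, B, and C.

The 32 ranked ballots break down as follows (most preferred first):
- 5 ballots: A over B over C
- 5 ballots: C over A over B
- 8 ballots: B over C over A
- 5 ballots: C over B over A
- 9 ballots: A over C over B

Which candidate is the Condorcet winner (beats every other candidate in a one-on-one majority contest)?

C vs A: 18–14
C vs B: 19–13
C beats every other candidate.

C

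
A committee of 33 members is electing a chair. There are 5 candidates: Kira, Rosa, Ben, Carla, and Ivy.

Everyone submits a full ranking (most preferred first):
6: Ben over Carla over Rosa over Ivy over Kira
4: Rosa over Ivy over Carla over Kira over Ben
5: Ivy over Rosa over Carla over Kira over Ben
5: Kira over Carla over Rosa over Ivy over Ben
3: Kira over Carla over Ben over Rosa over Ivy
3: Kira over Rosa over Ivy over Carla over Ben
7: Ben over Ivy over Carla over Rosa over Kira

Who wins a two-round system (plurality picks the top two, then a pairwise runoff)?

Kira

Round 1 first-place votes: Kira 11, Rosa 4, Ben 13, Carla 0, Ivy 5. Ben and Kira advance.
Runoff: Ben is ranked above Kira on 13 ballots, Kira above Ben on 20.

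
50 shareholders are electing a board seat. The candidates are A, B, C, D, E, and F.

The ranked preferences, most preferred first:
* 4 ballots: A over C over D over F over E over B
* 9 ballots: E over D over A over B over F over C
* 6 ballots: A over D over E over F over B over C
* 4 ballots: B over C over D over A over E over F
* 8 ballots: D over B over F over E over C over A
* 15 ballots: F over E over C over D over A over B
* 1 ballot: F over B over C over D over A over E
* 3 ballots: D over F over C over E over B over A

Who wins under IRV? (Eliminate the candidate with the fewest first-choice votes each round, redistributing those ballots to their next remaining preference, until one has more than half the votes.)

Round 1: A 10, B 4, C 0, D 11, E 9, F 16. C eliminated.
Round 2: A 10, B 4, D 11, E 9, F 16. B eliminated.
Round 3: A 10, D 15, E 9, F 16. E eliminated.
Round 4: A 10, D 24, F 16. A eliminated.
Round 5: D 34, F 16. D has a majority (≥26).

D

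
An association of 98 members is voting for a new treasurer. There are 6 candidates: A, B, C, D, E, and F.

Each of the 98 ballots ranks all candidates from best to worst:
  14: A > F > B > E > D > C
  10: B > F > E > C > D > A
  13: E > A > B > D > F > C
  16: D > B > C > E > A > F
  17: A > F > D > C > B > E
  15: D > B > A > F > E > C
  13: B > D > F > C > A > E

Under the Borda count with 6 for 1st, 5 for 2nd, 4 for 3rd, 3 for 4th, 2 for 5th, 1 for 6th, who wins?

B

A: 14×6 + 10×1 + 13×5 + 16×2 + 17×6 + 15×4 + 13×2 = 379
B: 14×4 + 10×6 + 13×4 + 16×5 + 17×2 + 15×5 + 13×6 = 435
C: 14×1 + 10×3 + 13×1 + 16×4 + 17×3 + 15×1 + 13×3 = 226
D: 14×2 + 10×2 + 13×3 + 16×6 + 17×4 + 15×6 + 13×5 = 406
E: 14×3 + 10×4 + 13×6 + 16×3 + 17×1 + 15×2 + 13×1 = 268
F: 14×5 + 10×5 + 13×2 + 16×1 + 17×5 + 15×3 + 13×4 = 344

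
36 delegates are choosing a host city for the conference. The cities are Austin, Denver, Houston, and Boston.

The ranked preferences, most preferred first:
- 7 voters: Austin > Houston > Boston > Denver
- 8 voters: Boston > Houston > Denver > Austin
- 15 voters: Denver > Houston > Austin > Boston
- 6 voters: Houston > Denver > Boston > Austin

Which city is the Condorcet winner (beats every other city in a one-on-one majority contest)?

Houston vs Austin: 29–7
Houston vs Denver: 21–15
Houston vs Boston: 28–8
Houston beats every other city.

Houston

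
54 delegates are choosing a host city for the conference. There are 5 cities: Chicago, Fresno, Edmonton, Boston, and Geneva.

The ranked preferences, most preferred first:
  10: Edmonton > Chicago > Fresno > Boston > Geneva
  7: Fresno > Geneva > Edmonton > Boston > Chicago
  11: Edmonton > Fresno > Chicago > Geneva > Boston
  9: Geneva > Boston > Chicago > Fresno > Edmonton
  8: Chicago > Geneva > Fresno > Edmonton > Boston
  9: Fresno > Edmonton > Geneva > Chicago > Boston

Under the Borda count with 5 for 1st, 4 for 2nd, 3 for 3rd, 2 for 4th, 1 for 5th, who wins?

Chicago: 10×4 + 7×1 + 11×3 + 9×3 + 8×5 + 9×2 = 165
Fresno: 10×3 + 7×5 + 11×4 + 9×2 + 8×3 + 9×5 = 196
Edmonton: 10×5 + 7×3 + 11×5 + 9×1 + 8×2 + 9×4 = 187
Boston: 10×2 + 7×2 + 11×1 + 9×4 + 8×1 + 9×1 = 98
Geneva: 10×1 + 7×4 + 11×2 + 9×5 + 8×4 + 9×3 = 164

Fresno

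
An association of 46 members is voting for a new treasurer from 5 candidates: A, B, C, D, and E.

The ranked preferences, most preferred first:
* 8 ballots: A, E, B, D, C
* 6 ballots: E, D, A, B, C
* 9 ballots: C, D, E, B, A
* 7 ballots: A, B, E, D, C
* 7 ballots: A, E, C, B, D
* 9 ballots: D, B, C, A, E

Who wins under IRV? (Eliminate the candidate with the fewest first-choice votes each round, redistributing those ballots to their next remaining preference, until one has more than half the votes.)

D

Round 1: A 22, B 0, C 9, D 9, E 6. B eliminated.
Round 2: A 22, C 9, D 9, E 6. E eliminated.
Round 3: A 22, C 9, D 15. C eliminated.
Round 4: A 22, D 24. D has a majority (≥24).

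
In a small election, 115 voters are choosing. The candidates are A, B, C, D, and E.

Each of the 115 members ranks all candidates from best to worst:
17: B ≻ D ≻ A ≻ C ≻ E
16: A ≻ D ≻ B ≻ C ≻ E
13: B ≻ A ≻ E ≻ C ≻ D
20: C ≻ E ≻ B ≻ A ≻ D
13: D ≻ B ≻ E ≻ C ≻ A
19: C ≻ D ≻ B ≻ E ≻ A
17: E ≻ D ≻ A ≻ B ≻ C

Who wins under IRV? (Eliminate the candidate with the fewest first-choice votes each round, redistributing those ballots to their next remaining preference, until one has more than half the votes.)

B

Round 1: A 16, B 30, C 39, D 13, E 17. D eliminated.
Round 2: A 16, B 43, C 39, E 17. A eliminated.
Round 3: B 59, C 39, E 17. B has a majority (≥58).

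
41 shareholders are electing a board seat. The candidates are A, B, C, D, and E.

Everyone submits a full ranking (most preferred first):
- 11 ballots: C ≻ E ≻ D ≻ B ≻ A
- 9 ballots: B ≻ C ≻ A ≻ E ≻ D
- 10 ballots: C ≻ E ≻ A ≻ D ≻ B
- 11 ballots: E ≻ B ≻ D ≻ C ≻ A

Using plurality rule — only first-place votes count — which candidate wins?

C

First-place votes: A 0, B 9, C 21, D 0, E 11.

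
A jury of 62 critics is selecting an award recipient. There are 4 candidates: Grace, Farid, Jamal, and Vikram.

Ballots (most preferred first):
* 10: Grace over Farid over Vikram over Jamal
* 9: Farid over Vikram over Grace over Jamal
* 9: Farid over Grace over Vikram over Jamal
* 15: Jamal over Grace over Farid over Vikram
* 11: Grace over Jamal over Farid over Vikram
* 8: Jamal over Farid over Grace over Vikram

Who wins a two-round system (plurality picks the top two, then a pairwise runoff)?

Round 1 first-place votes: Grace 21, Farid 18, Jamal 23, Vikram 0. Jamal and Grace advance.
Runoff: Jamal is ranked above Grace on 23 ballots, Grace above Jamal on 39.

Grace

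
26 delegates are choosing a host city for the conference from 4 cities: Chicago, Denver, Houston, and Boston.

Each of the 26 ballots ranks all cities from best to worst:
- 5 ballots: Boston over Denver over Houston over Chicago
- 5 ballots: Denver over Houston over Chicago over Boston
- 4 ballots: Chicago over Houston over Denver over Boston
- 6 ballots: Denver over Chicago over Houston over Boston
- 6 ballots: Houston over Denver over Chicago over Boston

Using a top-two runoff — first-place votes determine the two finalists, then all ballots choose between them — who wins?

Round 1 first-place votes: Chicago 4, Denver 11, Houston 6, Boston 5. Denver and Houston advance.
Runoff: Denver is ranked above Houston on 16 ballots, Houston above Denver on 10.

Denver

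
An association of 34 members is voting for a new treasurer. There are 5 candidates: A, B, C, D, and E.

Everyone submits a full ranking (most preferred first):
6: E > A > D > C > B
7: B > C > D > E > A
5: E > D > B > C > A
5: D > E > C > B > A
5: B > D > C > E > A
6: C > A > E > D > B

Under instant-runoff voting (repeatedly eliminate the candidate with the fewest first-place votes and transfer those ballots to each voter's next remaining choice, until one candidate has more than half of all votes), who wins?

Round 1: A 0, B 12, C 6, D 5, E 11. A eliminated.
Round 2: B 12, C 6, D 5, E 11. D eliminated.
Round 3: B 12, C 6, E 16. C eliminated.
Round 4: B 12, E 22. E has a majority (≥18).

E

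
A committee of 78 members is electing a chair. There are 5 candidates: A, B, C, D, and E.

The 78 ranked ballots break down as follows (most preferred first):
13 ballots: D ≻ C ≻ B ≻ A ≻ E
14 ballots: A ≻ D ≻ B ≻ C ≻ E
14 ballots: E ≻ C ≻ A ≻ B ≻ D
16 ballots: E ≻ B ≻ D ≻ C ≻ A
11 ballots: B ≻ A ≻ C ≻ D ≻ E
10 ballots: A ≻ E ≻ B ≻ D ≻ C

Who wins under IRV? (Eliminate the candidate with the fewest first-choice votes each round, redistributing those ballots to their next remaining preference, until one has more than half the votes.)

A

Round 1: A 24, B 11, C 0, D 13, E 30. C eliminated.
Round 2: A 24, B 11, D 13, E 30. B eliminated.
Round 3: A 35, D 13, E 30. D eliminated.
Round 4: A 48, E 30. A has a majority (≥40).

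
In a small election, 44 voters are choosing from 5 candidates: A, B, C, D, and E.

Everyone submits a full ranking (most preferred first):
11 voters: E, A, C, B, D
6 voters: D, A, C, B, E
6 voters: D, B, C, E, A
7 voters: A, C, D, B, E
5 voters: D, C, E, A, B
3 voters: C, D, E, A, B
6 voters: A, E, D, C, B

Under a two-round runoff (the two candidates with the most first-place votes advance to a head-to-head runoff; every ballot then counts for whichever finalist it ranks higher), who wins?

Round 1 first-place votes: A 13, B 0, C 3, D 17, E 11. D and A advance.
Runoff: D is ranked above A on 20 ballots, A above D on 24.

A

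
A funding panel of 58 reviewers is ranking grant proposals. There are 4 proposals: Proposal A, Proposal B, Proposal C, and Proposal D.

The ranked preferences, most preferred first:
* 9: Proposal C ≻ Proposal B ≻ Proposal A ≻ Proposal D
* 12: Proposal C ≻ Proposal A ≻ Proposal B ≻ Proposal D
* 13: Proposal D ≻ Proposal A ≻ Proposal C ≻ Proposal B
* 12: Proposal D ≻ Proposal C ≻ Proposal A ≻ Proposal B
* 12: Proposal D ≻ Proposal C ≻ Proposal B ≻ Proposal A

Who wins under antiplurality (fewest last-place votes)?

Proposal C

Last-place votes: Proposal A 12, Proposal B 25, Proposal C 0, Proposal D 21.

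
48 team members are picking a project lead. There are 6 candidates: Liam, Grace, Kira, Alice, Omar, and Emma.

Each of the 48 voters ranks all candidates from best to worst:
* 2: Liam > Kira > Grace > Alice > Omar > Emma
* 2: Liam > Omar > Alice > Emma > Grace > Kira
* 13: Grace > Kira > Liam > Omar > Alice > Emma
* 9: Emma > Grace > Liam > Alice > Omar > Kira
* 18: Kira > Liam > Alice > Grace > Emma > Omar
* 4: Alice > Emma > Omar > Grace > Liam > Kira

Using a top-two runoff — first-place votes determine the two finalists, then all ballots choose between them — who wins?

Grace

Round 1 first-place votes: Liam 4, Grace 13, Kira 18, Alice 4, Omar 0, Emma 9. Kira and Grace advance.
Runoff: Kira is ranked above Grace on 20 ballots, Grace above Kira on 28.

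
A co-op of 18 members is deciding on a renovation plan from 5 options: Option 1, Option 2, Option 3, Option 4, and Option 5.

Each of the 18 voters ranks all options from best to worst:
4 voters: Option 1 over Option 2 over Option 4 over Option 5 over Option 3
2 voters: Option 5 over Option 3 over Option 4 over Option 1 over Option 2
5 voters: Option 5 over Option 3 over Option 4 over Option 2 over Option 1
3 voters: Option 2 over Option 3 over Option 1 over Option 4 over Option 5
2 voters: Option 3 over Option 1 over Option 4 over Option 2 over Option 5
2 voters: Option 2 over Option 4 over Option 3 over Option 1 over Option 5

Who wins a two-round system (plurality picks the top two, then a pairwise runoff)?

Round 1 first-place votes: Option 1 4, Option 2 5, Option 3 2, Option 4 0, Option 5 7. Option 5 and Option 2 advance.
Runoff: Option 5 is ranked above Option 2 on 7 ballots, Option 2 above Option 5 on 11.

Option 2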